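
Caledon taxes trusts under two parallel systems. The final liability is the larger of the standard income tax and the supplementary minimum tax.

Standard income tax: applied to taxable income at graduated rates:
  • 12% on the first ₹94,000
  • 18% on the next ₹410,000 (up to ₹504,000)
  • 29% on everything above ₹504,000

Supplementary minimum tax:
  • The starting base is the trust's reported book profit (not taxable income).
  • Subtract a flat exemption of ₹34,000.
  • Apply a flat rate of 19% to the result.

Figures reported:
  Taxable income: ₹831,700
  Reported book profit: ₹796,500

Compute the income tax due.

Supplementary minimum tax:
  Base (reported book profit): ₹796,500
  Less exemption ₹34,000 → base ₹762,500
  ₹762,500 × 19% = ₹144,875

Standard income tax:
  ₹94,000 × 12% = ₹11,280
  ₹410,000 × 18% = ₹73,800
  ₹327,700 × 29% = ₹95,033
  → ₹180,113

₹180,113 > ₹144,875, so the standard income tax governs.

₹180,113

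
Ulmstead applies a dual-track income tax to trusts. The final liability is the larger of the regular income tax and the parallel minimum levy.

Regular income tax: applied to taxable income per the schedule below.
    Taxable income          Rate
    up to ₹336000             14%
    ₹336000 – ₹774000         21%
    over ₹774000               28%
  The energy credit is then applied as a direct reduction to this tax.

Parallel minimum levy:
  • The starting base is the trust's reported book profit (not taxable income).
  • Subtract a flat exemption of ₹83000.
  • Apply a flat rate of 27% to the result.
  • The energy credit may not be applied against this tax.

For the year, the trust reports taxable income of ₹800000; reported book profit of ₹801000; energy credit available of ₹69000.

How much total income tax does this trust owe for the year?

Regular income tax:
  ₹336000 × 14% = ₹47040
  ₹438000 × 21% = ₹91980
  ₹26000 × 28% = ₹7280
  → ₹146300
  Less energy credit ₹69000 → ₹77300

Parallel minimum levy:
  Base (reported book profit): ₹801000
  Less exemption ₹83000 → base ₹718000
  ₹718000 × 27% = ₹193860

₹193860 > ₹77300, so the parallel minimum levy is the binding amount.

₹193860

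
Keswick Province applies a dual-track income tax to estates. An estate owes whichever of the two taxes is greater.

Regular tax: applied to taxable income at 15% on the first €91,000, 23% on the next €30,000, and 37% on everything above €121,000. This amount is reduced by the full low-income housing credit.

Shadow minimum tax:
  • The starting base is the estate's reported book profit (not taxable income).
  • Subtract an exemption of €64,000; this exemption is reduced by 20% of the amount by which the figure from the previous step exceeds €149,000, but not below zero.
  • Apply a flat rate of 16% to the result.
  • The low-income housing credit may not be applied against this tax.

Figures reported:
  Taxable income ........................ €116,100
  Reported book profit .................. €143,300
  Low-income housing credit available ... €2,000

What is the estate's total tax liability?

€17,423

Regular tax:
  €91,000 × 15% = €13,650
  €25,100 × 23% = €5,773
  → €19,423
  Less low-income housing credit €2,000 → €17,423

Shadow minimum tax:
  Base (reported book profit): €143,300
  Exemption: €143,300 ≤ €149,000, so full €64,000 applies
  Base: €143,300 − €64,000 = €79,300
  €79,300 × 16% = €12,688

€17,423 > €12,688, so the regular tax governs.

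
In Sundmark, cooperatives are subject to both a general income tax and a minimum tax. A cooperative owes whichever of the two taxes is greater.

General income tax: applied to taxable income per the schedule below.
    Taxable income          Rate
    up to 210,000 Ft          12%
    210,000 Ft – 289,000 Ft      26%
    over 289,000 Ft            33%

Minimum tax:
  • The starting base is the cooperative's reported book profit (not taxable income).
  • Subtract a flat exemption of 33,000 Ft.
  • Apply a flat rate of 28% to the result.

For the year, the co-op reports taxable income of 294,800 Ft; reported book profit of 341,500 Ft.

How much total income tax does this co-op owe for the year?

Minimum tax:
  Base (reported book profit): 341,500 Ft
  Less exemption 33,000 Ft → base 308,500 Ft
  308,500 Ft × 28% = 86,380 Ft

General income tax:
  210,000 Ft × 12% = 25,200 Ft
  79,000 Ft × 26% = 20,540 Ft
  5,800 Ft × 33% = 1,914 Ft
  → 47,654 Ft

86,380 Ft > 47,654 Ft, so the minimum tax is the binding amount.

86,380 Ft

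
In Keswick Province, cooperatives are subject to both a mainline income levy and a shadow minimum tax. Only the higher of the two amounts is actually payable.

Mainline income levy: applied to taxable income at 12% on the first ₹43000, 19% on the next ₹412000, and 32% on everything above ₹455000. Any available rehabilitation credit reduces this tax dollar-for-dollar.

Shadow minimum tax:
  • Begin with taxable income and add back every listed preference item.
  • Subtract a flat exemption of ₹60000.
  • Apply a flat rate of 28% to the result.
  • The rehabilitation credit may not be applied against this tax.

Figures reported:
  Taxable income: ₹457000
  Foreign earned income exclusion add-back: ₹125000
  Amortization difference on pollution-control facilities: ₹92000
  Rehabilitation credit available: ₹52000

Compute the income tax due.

₹171920

Mainline income levy:
  ₹43000 × 12% = ₹5160
  ₹412000 × 19% = ₹78280
  ₹2000 × 32% = ₹640
  → ₹84080
  Less rehabilitation credit ₹52000 → ₹32080

Shadow minimum tax:
  Adjusted income: ₹457000 + ₹125000 + ₹92000 = ₹674000
  Less exemption ₹60000 → base ₹614000
  ₹614000 × 28% = ₹171920

₹171920 > ₹32080, so the shadow minimum tax is the binding amount.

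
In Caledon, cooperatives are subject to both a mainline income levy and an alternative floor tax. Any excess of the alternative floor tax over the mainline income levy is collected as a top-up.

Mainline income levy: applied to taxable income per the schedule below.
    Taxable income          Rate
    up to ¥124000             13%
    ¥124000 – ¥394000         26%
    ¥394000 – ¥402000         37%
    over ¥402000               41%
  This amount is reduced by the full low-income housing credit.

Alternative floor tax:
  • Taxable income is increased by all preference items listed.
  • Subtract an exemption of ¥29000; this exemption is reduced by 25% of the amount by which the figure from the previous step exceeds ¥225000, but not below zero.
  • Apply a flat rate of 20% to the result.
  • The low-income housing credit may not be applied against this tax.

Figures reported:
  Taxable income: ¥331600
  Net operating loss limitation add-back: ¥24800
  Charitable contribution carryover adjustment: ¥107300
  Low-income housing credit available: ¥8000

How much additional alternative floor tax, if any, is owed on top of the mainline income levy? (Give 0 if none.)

¥30644

Mainline income levy:
  ¥124000 × 13% = ¥16120
  ¥207600 × 26% = ¥53976
  → ¥70096
  Less low-income housing credit ¥8000 → ¥62096

Alternative floor tax:
  Adjusted income: ¥331600 + ¥24800 + ¥107300 = ¥463700
  Exemption: 25% × (¥463700 − ¥225000) = ¥59675 ≥ ¥29000, so the exemption is fully phased out
  Base: ¥463700 − ¥0 = ¥463700
  ¥463700 × 20% = ¥92740

Excess of alternative floor tax over mainline income levy: ¥92740 − ¥62096 = ¥30644.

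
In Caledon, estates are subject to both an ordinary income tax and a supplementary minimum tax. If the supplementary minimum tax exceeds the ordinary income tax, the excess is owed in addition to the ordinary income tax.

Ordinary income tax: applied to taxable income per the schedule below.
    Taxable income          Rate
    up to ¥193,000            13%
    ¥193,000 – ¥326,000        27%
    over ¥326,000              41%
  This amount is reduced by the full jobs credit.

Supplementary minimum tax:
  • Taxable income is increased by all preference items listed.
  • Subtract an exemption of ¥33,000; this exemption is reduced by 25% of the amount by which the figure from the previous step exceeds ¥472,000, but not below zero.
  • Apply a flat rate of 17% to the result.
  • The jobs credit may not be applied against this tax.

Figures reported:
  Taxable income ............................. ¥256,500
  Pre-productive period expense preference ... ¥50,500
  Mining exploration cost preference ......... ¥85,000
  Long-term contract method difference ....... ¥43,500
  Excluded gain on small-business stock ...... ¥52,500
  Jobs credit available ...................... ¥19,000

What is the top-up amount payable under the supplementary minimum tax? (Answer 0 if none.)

¥54,795

Supplementary minimum tax:
  Adjusted income: ¥256,500 + ¥50,500 + ¥85,000 + ¥43,500 + ¥52,500 = ¥488,000
  Exemption: ¥33,000 − 25% × (¥488,000 − ¥472,000) = ¥33,000 − ¥4,000 = ¥29,000
  Base: ¥488,000 − ¥29,000 = ¥459,000
  ¥459,000 × 17% = ¥78,030

Ordinary income tax:
  ¥193,000 × 13% = ¥25,090
  ¥63,500 × 27% = ¥17,145
  → ¥42,235
  Less jobs credit ¥19,000 → ¥23,235

Excess of supplementary minimum tax over ordinary income tax: ¥78,030 − ¥23,235 = ¥54,795.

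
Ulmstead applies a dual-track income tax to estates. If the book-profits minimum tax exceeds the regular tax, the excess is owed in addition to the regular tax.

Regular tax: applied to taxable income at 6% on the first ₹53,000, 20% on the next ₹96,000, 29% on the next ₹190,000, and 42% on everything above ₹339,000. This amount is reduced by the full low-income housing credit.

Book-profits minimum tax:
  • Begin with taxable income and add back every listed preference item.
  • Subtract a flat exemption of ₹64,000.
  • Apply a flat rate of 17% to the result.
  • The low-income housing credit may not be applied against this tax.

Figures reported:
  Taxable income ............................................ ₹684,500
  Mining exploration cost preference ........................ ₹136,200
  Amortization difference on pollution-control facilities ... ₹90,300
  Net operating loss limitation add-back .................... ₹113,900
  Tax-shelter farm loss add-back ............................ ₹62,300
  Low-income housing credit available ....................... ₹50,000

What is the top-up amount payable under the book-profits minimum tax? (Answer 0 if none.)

₹1,354

Book-profits minimum tax:
  Adjusted income: ₹684,500 + ₹136,200 + ₹90,300 + ₹113,900 + ₹62,300 = ₹1,087,200
  Less exemption ₹64,000 → base ₹1,023,200
  ₹1,023,200 × 17% = ₹173,944

Regular tax:
  ₹53,000 × 6% = ₹3,180
  ₹96,000 × 20% = ₹19,200
  ₹190,000 × 29% = ₹55,100
  ₹345,500 × 42% = ₹145,110
  → ₹222,590
  Less low-income housing credit ₹50,000 → ₹172,590

Excess of book-profits minimum tax over regular tax: ₹173,944 − ₹172,590 = ₹1,354.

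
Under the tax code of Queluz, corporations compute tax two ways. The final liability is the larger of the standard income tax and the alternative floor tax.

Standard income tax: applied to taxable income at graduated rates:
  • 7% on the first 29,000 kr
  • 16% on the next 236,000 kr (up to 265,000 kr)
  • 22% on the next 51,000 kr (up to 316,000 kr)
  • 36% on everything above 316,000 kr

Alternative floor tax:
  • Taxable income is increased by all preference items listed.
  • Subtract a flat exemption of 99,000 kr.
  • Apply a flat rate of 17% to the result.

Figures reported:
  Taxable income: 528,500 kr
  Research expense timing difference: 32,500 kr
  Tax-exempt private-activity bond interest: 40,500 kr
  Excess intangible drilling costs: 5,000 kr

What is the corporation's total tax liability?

Alternative floor tax:
  Adjusted income: 528,500 kr + 32,500 kr + 40,500 kr + 5,000 kr = 606,500 kr
  Less exemption 99,000 kr → base 507,500 kr
  507,500 kr × 17% = 86,275 kr

Standard income tax:
  29,000 kr × 7% = 2,030 kr
  236,000 kr × 16% = 37,760 kr
  51,000 kr × 22% = 11,220 kr
  212,500 kr × 36% = 76,500 kr
  → 127,510 kr

127,510 kr > 86,275 kr, so the standard income tax governs.

127,510 kr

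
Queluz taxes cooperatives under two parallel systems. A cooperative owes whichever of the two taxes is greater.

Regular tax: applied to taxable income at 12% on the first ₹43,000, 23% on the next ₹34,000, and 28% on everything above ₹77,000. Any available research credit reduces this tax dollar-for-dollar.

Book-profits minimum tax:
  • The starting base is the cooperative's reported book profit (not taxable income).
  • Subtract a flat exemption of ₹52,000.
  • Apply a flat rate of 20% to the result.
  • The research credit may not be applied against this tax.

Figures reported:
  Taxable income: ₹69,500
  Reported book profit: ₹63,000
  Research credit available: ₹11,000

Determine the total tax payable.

₹2,200

Regular tax:
  ₹43,000 × 12% = ₹5,160
  ₹26,500 × 23% = ₹6,095
  → ₹11,255
  Less research credit ₹11,000 → ₹255

Book-profits minimum tax:
  Base (reported book profit): ₹63,000
  Less exemption ₹52,000 → base ₹11,000
  ₹11,000 × 20% = ₹2,200

₹2,200 > ₹255, so the book-profits minimum tax is the binding amount.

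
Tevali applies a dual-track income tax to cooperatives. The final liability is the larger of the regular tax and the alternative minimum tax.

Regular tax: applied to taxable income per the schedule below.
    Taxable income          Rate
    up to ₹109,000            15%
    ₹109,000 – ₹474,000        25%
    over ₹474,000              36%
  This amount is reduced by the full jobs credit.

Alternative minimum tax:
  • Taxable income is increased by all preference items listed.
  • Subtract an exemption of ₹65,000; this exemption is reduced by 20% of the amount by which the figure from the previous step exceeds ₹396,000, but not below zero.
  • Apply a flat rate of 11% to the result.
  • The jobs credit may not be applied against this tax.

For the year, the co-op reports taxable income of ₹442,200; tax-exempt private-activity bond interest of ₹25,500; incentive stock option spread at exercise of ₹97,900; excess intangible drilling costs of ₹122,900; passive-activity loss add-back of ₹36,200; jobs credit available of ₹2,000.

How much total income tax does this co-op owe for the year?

Alternative minimum tax:
  Adjusted income: ₹442,200 + ₹25,500 + ₹97,900 + ₹122,900 + ₹36,200 = ₹724,700
  Exemption: 20% × (₹724,700 − ₹396,000) = ₹65,740 ≥ ₹65,000, so the exemption is fully phased out
  Base: ₹724,700 − ₹0 = ₹724,700
  ₹724,700 × 11% = ₹79,717

Regular tax:
  ₹109,000 × 15% = ₹16,350
  ₹333,200 × 25% = ₹83,300
  → ₹99,650
  Less jobs credit ₹2,000 → ₹97,650

₹97,650 > ₹79,717, so the regular tax governs.

₹97,650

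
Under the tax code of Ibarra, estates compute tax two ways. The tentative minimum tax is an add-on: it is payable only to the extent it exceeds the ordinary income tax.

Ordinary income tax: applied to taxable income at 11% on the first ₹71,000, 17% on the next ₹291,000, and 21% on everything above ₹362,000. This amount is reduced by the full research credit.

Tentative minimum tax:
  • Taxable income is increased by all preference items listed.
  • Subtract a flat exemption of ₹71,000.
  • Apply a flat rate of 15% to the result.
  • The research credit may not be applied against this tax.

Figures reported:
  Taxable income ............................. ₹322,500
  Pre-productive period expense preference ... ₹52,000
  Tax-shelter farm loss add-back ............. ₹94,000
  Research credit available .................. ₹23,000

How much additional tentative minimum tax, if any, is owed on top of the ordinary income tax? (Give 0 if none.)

Ordinary income tax:
  ₹71,000 × 11% = ₹7,810
  ₹251,500 × 17% = ₹42,755
  → ₹50,565
  Less research credit ₹23,000 → ₹27,565

Tentative minimum tax:
  Adjusted income: ₹322,500 + ₹52,000 + ₹94,000 = ₹468,500
  Less exemption ₹71,000 → base ₹397,500
  ₹397,500 × 15% = ₹59,625

Excess of tentative minimum tax over ordinary income tax: ₹59,625 − ₹27,565 = ₹32,060.

₹32,060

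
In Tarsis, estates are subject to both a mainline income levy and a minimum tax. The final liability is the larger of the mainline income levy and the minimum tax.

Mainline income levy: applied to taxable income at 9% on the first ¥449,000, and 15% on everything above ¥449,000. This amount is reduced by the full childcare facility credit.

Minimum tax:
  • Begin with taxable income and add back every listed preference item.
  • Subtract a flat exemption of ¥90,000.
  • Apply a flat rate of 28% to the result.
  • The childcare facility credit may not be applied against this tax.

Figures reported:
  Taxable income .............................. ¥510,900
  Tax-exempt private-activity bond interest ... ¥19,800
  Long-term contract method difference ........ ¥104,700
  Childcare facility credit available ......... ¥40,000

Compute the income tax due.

¥152,712

Mainline income levy:
  ¥449,000 × 9% = ¥40,410
  ¥61,900 × 15% = ¥9,285
  → ¥49,695
  Less childcare facility credit ¥40,000 → ¥9,695

Minimum tax:
  Adjusted income: ¥510,900 + ¥19,800 + ¥104,700 = ¥635,400
  Less exemption ¥90,000 → base ¥545,400
  ¥545,400 × 28% = ¥152,712

¥152,712 > ¥9,695, so the minimum tax is the binding amount.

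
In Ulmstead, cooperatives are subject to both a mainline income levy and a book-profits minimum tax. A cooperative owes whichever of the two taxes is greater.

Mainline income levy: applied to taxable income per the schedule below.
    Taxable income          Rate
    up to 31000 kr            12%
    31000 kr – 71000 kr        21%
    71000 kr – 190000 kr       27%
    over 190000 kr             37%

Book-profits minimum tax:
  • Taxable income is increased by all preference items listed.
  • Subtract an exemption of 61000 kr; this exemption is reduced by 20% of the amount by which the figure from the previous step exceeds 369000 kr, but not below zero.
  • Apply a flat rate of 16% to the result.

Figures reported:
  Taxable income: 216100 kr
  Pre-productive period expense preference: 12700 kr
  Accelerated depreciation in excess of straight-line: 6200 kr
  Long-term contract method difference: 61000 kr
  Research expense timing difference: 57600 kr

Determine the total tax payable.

Book-profits minimum tax:
  Adjusted income: 216100 kr + 12700 kr + 6200 kr + 61000 kr + 57600 kr = 353600 kr
  Exemption: 353600 kr ≤ 369000 kr, so full 61000 kr applies
  Base: 353600 kr − 61000 kr = 292600 kr
  292600 kr × 16% = 46816 kr

Mainline income levy:
  31000 kr × 12% = 3720 kr
  40000 kr × 21% = 8400 kr
  119000 kr × 27% = 32130 kr
  26100 kr × 37% = 9657 kr
  → 53907 kr

53907 kr > 46816 kr, so the mainline income levy governs.

53907 kr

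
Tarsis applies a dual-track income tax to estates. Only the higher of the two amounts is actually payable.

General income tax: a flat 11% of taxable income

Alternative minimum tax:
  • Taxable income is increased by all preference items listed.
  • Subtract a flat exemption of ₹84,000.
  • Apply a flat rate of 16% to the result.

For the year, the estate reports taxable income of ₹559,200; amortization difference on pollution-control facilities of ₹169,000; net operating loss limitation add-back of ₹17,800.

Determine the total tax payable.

Alternative minimum tax:
  Adjusted income: ₹559,200 + ₹169,000 + ₹17,800 = ₹746,000
  Less exemption ₹84,000 → base ₹662,000
  ₹662,000 × 16% = ₹105,920

General income tax:
  ₹559,200 × 11% = ₹61,512

₹105,920 > ₹61,512, so the alternative minimum tax is the binding amount.

₹105,920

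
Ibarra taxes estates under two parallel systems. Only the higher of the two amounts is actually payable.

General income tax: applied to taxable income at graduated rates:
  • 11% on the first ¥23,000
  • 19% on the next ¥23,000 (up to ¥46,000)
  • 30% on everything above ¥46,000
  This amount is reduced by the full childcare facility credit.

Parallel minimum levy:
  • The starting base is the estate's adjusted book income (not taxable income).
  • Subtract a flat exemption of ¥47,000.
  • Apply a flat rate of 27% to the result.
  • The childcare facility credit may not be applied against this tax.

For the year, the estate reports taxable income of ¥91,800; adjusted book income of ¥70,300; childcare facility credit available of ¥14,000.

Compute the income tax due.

¥6,640

General income tax:
  ¥23,000 × 11% = ¥2,530
  ¥23,000 × 19% = ¥4,370
  ¥45,800 × 30% = ¥13,740
  → ¥20,640
  Less childcare facility credit ¥14,000 → ¥6,640

Parallel minimum levy:
  Base (adjusted book income): ¥70,300
  Less exemption ¥47,000 → base ¥23,300
  ¥23,300 × 27% = ¥6,291

¥6,640 > ¥6,291, so the general income tax governs.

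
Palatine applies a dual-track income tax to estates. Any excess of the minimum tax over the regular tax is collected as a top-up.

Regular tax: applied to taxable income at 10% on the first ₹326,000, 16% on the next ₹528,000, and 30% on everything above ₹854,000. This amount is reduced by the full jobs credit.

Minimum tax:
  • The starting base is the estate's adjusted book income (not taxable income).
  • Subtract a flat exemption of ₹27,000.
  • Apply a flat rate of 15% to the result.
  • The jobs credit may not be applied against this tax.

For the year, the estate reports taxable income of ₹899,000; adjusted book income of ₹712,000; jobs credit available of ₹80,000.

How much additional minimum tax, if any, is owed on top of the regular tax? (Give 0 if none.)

₹52,170

Regular tax:
  ₹326,000 × 10% = ₹32,600
  ₹528,000 × 16% = ₹84,480
  ₹45,000 × 30% = ₹13,500
  → ₹130,580
  Less jobs credit ₹80,000 → ₹50,580

Minimum tax:
  Base (adjusted book income): ₹712,000
  Less exemption ₹27,000 → base ₹685,000
  ₹685,000 × 15% = ₹102,750

Excess of minimum tax over regular tax: ₹102,750 − ₹50,580 = ₹52,170.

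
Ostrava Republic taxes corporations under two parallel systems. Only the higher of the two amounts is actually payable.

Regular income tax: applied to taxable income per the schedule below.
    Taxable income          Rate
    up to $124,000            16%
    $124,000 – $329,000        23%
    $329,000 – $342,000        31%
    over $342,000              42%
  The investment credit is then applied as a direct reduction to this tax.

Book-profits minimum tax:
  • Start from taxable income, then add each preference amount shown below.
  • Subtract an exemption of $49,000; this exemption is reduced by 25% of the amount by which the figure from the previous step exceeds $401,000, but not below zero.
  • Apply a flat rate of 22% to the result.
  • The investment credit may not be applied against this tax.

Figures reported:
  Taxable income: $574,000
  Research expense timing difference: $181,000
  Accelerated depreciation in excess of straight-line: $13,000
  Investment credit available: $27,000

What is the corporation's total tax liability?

Regular income tax:
  $124,000 × 16% = $19,840
  $205,000 × 23% = $47,150
  $13,000 × 31% = $4,030
  $232,000 × 42% = $97,440
  → $168,460
  Less investment credit $27,000 → $141,460

Book-profits minimum tax:
  Adjusted income: $574,000 + $181,000 + $13,000 = $768,000
  Exemption: 25% × ($768,000 − $401,000) = $91,750 ≥ $49,000, so the exemption is fully phased out
  Base: $768,000 − $0 = $768,000
  $768,000 × 22% = $168,960

$168,960 > $141,460, so the book-profits minimum tax is the binding amount.

$168,960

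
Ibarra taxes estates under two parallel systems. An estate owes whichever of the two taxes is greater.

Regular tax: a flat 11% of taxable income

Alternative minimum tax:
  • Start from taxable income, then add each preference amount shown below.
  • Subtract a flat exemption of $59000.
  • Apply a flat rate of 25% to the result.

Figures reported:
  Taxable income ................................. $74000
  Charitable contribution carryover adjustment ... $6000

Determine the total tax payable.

$8140

Regular tax:
  $74000 × 11% = $8140

Alternative minimum tax:
  Adjusted income: $74000 + $6000 = $80000
  Less exemption $59000 → base $21000
  $21000 × 25% = $5250

$8140 > $5250, so the regular tax governs.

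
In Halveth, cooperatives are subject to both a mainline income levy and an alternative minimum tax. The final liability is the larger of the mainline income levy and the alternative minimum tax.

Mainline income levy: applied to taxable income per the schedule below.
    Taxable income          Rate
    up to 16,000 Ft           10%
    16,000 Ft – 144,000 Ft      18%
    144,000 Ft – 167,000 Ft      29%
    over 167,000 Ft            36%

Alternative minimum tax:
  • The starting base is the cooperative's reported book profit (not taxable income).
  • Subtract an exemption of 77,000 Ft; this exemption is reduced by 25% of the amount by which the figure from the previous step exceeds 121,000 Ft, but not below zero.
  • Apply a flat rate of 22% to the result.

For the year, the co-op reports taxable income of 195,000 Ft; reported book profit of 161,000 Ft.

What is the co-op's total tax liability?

Mainline income levy:
  16,000 Ft × 10% = 1,600 Ft
  128,000 Ft × 18% = 23,040 Ft
  23,000 Ft × 29% = 6,670 Ft
  28,000 Ft × 36% = 10,080 Ft
  → 41,390 Ft

Alternative minimum tax:
  Base (reported book profit): 161,000 Ft
  Exemption: 77,000 Ft − 25% × (161,000 Ft − 121,000 Ft) = 77,000 Ft − 10,000 Ft = 67,000 Ft
  Base: 161,000 Ft − 67,000 Ft = 94,000 Ft
  94,000 Ft × 22% = 20,680 Ft

41,390 Ft > 20,680 Ft, so the mainline income levy governs.

41,390 Ft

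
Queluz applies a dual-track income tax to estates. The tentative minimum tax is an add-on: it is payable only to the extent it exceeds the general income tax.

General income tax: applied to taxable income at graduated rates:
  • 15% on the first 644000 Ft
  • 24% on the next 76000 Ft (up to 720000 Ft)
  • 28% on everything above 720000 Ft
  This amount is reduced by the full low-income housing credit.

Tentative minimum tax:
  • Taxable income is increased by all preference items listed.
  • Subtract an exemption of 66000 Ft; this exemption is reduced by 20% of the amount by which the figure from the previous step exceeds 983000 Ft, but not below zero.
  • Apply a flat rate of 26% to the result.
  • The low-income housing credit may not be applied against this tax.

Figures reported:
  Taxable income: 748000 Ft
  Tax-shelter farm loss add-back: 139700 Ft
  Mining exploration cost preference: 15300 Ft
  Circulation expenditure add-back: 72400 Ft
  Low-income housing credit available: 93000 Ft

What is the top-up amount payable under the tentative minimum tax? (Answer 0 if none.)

206764 Ft

Tentative minimum tax:
  Adjusted income: 748000 Ft + 139700 Ft + 15300 Ft + 72400 Ft = 975400 Ft
  Exemption: 975400 Ft ≤ 983000 Ft, so full 66000 Ft applies
  Base: 975400 Ft − 66000 Ft = 909400 Ft
  909400 Ft × 26% = 236444 Ft

General income tax:
  644000 Ft × 15% = 96600 Ft
  76000 Ft × 24% = 18240 Ft
  28000 Ft × 28% = 7840 Ft
  → 122680 Ft
  Less low-income housing credit 93000 Ft → 29680 Ft

Excess of tentative minimum tax over general income tax: 236444 Ft − 29680 Ft = 206764 Ft.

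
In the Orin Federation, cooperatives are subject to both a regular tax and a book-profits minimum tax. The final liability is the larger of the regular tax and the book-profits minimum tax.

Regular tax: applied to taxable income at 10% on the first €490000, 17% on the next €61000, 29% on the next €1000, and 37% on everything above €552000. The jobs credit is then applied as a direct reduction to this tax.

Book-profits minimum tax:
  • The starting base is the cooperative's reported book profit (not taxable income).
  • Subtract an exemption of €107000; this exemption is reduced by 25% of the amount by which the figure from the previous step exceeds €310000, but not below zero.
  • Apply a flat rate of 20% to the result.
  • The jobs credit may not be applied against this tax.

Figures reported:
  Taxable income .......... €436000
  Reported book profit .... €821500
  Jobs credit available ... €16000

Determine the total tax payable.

Book-profits minimum tax:
  Base (reported book profit): €821500
  Exemption: 25% × (€821500 − €310000) = €127875 ≥ €107000, so the exemption is fully phased out
  Base: €821500 − €0 = €821500
  €821500 × 20% = €164300

Regular tax:
  €436000 × 10% = €43600
  Less jobs credit €16000 → €27600

€164300 > €27600, so the book-profits minimum tax is the binding amount.

€164300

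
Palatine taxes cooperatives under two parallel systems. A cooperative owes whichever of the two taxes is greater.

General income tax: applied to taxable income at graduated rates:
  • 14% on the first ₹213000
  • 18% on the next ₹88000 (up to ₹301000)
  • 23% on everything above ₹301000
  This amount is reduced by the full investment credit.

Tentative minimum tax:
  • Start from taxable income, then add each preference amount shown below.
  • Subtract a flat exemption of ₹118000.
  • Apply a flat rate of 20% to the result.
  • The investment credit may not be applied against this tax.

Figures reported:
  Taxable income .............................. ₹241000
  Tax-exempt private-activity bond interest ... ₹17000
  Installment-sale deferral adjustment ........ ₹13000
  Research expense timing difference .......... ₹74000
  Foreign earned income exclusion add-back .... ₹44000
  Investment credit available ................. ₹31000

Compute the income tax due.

Tentative minimum tax:
  Adjusted income: ₹241000 + ₹17000 + ₹13000 + ₹74000 + ₹44000 = ₹389000
  Less exemption ₹118000 → base ₹271000
  ₹271000 × 20% = ₹54200

General income tax:
  ₹213000 × 14% = ₹29820
  ₹28000 × 18% = ₹5040
  → ₹34860
  Less investment credit ₹31000 → ₹3860

₹54200 > ₹3860, so the tentative minimum tax is the binding amount.

₹54200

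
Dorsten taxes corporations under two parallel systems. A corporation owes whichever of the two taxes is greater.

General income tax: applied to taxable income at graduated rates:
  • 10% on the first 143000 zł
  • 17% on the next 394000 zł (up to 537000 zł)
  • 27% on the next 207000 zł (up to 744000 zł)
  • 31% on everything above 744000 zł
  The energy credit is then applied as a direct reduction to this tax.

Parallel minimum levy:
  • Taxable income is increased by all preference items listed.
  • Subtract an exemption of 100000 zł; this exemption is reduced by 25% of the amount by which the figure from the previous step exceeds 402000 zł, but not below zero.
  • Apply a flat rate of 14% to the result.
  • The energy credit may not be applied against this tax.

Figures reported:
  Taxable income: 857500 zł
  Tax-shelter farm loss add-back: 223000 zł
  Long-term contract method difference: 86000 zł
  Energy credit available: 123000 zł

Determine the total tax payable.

163310 zł

General income tax:
  143000 zł × 10% = 14300 zł
  394000 zł × 17% = 66980 zł
  207000 zł × 27% = 55890 zł
  113500 zł × 31% = 35185 zł
  → 172355 zł
  Less energy credit 123000 zł → 49355 zł

Parallel minimum levy:
  Adjusted income: 857500 zł + 223000 zł + 86000 zł = 1166500 zł
  Exemption: 25% × (1166500 zł − 402000 zł) = 191125 zł ≥ 100000 zł, so the exemption is fully phased out
  Base: 1166500 zł − 0 zł = 1166500 zł
  1166500 zł × 14% = 163310 zł

163310 zł > 49355 zł, so the parallel minimum levy is the binding amount.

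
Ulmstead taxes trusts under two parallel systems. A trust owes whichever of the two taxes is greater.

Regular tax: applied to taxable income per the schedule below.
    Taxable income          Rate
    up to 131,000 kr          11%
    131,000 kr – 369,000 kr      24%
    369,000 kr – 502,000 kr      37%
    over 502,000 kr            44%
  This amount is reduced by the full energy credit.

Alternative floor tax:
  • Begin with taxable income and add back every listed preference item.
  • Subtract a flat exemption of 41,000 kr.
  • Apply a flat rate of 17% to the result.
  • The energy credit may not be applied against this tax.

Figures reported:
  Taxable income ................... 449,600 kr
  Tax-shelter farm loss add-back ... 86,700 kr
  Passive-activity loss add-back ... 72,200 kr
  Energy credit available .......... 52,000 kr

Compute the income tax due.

Alternative floor tax:
  Adjusted income: 449,600 kr + 86,700 kr + 72,200 kr = 608,500 kr
  Less exemption 41,000 kr → base 567,500 kr
  567,500 kr × 17% = 96,475 kr

Regular tax:
  131,000 kr × 11% = 14,410 kr
  238,000 kr × 24% = 57,120 kr
  80,600 kr × 37% = 29,822 kr
  → 101,352 kr
  Less energy credit 52,000 kr → 49,352 kr

96,475 kr > 49,352 kr, so the alternative floor tax is the binding amount.

96,475 kr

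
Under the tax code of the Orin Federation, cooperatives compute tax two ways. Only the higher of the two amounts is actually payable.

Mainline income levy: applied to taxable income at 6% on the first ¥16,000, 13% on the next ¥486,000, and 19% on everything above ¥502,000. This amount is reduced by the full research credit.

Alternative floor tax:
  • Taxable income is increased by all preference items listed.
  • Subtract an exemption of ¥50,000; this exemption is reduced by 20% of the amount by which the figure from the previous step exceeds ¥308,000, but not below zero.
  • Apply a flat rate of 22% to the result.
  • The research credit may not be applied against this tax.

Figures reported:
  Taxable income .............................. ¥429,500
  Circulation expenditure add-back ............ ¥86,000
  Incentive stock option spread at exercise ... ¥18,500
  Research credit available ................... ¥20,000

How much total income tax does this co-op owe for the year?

Alternative floor tax:
  Adjusted income: ¥429,500 + ¥86,000 + ¥18,500 = ¥534,000
  Exemption: ¥50,000 − 20% × (¥534,000 − ¥308,000) = ¥50,000 − ¥45,200 = ¥4,800
  Base: ¥534,000 − ¥4,800 = ¥529,200
  ¥529,200 × 22% = ¥116,424

Mainline income levy:
  ¥16,000 × 6% = ¥960
  ¥413,500 × 13% = ¥53,755
  → ¥54,715
  Less research credit ¥20,000 → ¥34,715

¥116,424 > ¥34,715, so the alternative floor tax is the binding amount.

¥116,424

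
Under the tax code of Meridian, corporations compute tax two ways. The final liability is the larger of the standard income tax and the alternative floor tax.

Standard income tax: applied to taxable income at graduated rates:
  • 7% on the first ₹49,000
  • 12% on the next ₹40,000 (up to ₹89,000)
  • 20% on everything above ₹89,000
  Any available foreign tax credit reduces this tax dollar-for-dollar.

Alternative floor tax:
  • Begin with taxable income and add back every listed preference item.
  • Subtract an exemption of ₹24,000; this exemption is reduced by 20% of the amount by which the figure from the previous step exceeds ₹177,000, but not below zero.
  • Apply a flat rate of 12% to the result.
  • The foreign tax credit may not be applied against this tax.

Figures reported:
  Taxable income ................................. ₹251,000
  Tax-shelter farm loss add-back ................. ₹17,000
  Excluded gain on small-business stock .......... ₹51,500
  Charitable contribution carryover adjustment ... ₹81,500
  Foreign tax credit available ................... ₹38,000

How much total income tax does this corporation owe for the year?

Standard income tax:
  ₹49,000 × 7% = ₹3,430
  ₹40,000 × 12% = ₹4,800
  ₹162,000 × 20% = ₹32,400
  → ₹40,630
  Less foreign tax credit ₹38,000 → ₹2,630

Alternative floor tax:
  Adjusted income: ₹251,000 + ₹17,000 + ₹51,500 + ₹81,500 = ₹401,000
  Exemption: 20% × (₹401,000 − ₹177,000) = ₹44,800 ≥ ₹24,000, so the exemption is fully phased out
  Base: ₹401,000 − ₹0 = ₹401,000
  ₹401,000 × 12% = ₹48,120

₹48,120 > ₹2,630, so the alternative floor tax is the binding amount.

₹48,120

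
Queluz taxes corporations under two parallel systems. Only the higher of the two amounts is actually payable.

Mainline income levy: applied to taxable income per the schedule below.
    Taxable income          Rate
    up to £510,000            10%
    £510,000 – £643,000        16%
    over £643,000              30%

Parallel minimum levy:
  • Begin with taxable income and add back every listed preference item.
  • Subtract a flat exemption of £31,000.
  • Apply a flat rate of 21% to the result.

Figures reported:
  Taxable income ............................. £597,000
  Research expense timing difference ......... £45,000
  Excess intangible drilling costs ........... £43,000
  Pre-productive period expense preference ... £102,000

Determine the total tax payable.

£158,760

Mainline income levy:
  £510,000 × 10% = £51,000
  £87,000 × 16% = £13,920
  → £64,920

Parallel minimum levy:
  Adjusted income: £597,000 + £45,000 + £43,000 + £102,000 = £787,000
  Less exemption £31,000 → base £756,000
  £756,000 × 21% = £158,760

£158,760 > £64,920, so the parallel minimum levy is the binding amount.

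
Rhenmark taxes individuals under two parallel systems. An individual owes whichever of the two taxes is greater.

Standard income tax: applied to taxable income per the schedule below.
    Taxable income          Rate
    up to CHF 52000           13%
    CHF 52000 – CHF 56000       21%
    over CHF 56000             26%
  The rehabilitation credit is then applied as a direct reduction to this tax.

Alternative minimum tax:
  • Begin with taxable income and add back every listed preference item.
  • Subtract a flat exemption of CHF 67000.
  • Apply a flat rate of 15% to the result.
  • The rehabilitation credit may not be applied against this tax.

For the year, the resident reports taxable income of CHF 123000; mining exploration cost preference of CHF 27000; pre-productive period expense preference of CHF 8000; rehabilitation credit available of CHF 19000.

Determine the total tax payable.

CHF 13650

Alternative minimum tax:
  Adjusted income: CHF 123000 + CHF 27000 + CHF 8000 = CHF 158000
  Less exemption CHF 67000 → base CHF 91000
  CHF 91000 × 15% = CHF 13650

Standard income tax:
  CHF 52000 × 13% = CHF 6760
  CHF 4000 × 21% = CHF 840
  CHF 67000 × 26% = CHF 17420
  → CHF 25020
  Less rehabilitation credit CHF 19000 → CHF 6020

CHF 13650 > CHF 6020, so the alternative minimum tax is the binding amount.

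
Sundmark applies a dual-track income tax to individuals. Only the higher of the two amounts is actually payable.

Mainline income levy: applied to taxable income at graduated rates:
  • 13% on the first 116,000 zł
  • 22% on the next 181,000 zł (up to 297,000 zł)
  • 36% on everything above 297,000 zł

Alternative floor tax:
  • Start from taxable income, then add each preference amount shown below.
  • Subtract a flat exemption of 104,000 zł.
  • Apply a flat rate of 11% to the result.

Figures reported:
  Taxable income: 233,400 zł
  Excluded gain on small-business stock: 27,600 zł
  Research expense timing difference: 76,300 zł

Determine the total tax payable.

40,908 zł

Mainline income levy:
  116,000 zł × 13% = 15,080 zł
  117,400 zł × 22% = 25,828 zł
  → 40,908 zł

Alternative floor tax:
  Adjusted income: 233,400 zł + 27,600 zł + 76,300 zł = 337,300 zł
  Less exemption 104,000 zł → base 233,300 zł
  233,300 zł × 11% = 25,663 zł

40,908 zł > 25,663 zł, so the mainline income levy governs.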